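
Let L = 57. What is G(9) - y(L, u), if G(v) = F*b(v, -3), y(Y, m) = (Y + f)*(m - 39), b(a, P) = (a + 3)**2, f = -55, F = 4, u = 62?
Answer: 530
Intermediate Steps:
b(a, P) = (3 + a)**2
y(Y, m) = (-55 + Y)*(-39 + m) (y(Y, m) = (Y - 55)*(m - 39) = (-55 + Y)*(-39 + m))
G(v) = 4*(3 + v)**2
G(9) - y(L, u) = 4*(3 + 9)**2 - (2145 - 55*62 - 39*57 + 57*62) = 4*12**2 - (2145 - 3410 - 2223 + 3534) = 4*144 - 1*46 = 576 - 46 = 530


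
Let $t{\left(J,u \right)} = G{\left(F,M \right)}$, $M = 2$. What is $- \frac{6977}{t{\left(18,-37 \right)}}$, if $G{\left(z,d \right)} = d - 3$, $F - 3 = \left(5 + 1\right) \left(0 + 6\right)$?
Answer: $6977$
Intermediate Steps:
$F = 39$ ($F = 3 + \left(5 + 1\right) \left(0 + 6\right) = 3 + 6 \cdot 6 = 3 + 36 = 39$)
$G{\left(z,d \right)} = -3 + d$ ($G{\left(z,d \right)} = d - 3 = -3 + d$)
$t{\left(J,u \right)} = -1$ ($t{\left(J,u \right)} = -3 + 2 = -1$)
$- \frac{6977}{t{\left(18,-37 \right)}} = - \frac{6977}{-1} = \left(-6977\right) \left(-1\right) = 6977$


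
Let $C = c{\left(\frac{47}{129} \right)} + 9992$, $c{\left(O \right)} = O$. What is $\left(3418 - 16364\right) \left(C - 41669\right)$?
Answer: $\frac{52901058556}{129} \approx 4.1009 \cdot 10^{8}$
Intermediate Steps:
$C = \frac{1289015}{129}$ ($C = \frac{47}{129} + 9992 = \frac{1289015}{129} \approx 9992.4$)
$\left(3418 - 16364\right) \left(C - 41669\right) = \left(3418 - 16364\right) \left(\frac{1289015}{129} - 41669\right) = \left(-12946\right) \left(- \frac{4086286}{129}\right) = \frac{52901058556}{129}$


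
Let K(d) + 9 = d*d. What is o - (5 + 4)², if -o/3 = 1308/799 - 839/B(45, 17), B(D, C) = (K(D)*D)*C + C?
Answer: -6227243304/72486079 ≈ -85.910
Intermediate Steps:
K(d) = -9 + d² (K(d) = -9 + d*d = -9 + d²)
B(D, C) = C + C*D*(-9 + D²) (B(D, C) = ((-9 + D²)*D)*C + C = (D*(-9 + D²))*C + C = C*D*(-9 + D²) + C = C + C*D*(-9 + D²))
o = -355870905/72486079 (o = -3*(1308/799 - 839*1/(17*(1 + 45*(-9 + 45²)))) = -3*(1308*(1/799) - 839*1/(17*(1 + 45*(-9 + 2025)))) = -3*(1308/799 - 839*1/(17*(1 + 45*2016))) = -3*(1308/799 - 839*1/(17*(1 + 90720))) = -3*(1308/799 - 839/(17*90721)) = -3*(1308/799 - 839/1542257) = -3*118623635/72486079 = -355870905/72486079 ≈ -4.9095)
o - (5 + 4)² = -355870905/72486079 - (5 + 4)² = -355870905/72486079 - 1*9² = -355870905/72486079 - 1*81 = -355870905/72486079 - 81 = -6227243304/72486079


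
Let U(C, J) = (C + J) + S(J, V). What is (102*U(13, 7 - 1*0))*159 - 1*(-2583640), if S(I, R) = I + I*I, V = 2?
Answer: 3816208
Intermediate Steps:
S(I, R) = I + I²
U(C, J) = C + J + J*(1 + J) (U(C, J) = (C + J) + J*(1 + J) = C + J + J*(1 + J))
(102*U(13, 7 - 1*0))*159 - 1*(-2583640) = (102*(13 + (7 - 1*0) + (7 - 1*0)*(1 + (7 - 1*0))))*159 - 1*(-2583640) = (102*(13 + (7 + 0) + (7 + 0)*(1 + (7 + 0))))*159 + 2583640 = (102*(13 + 7 + 7*(1 + 7)))*159 + 2583640 = (102*(13 + 7 + 7*8))*159 + 2583640 = (102*(13 + 7 + 56))*159 + 2583640 = (102*76)*159 + 2583640 = 7752*159 + 2583640 = 1232568 + 2583640 = 3816208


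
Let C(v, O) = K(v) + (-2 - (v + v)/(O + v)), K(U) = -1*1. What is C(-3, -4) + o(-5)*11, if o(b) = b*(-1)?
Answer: 358/7 ≈ 51.143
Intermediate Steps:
K(U) = -1
o(b) = -b
C(v, O) = -3 - 2*v/(O + v) (C(v, O) = -1 + (-2 - (v + v)/(O + v)) = -1 + (-2 - 2*v/(O + v)) = -3 - 2*v/(O + v))
C(-3, -4) + o(-5)*11 = (-5*(-3) - 3*(-4))/(-4 - 3) - 1*(-5)*11 = (15 + 12)/(-7) + 5*11 = -⅐*27 + 55 = -27/7 + 55 = 358/7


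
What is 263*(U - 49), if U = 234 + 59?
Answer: 64172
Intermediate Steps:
U = 293
263*(U - 49) = 263*(293 - 49) = 263*244 = 64172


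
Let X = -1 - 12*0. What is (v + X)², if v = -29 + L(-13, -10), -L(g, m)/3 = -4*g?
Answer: 34596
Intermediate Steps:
X = -1 (X = -1 - 6*0 = -1 + 0 = -1)
L(g, m) = 12*g (L(g, m) = -(-12)*g = 12*g)
v = -185 (v = -29 + 12*(-13) = -29 - 156 = -185)
(v + X)² = (-185 - 1)² = (-186)² = 34596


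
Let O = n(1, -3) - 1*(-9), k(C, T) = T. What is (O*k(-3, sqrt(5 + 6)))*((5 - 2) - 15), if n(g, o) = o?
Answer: -72*sqrt(11) ≈ -238.80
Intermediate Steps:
O = 6 (O = -3 - 1*(-9) = -3 + 9 = 6)
(O*k(-3, sqrt(5 + 6)))*((5 - 2) - 15) = (6*sqrt(5 + 6))*((5 - 2) - 15) = (6*sqrt(11))*(3 - 15) = (6*sqrt(11))*(-12) = -72*sqrt(11)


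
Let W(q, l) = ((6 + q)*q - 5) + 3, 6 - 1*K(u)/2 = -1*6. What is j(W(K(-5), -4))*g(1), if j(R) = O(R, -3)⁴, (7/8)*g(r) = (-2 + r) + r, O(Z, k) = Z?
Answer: 0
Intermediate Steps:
K(u) = 24 (K(u) = 12 - (-2)*6 = 12 - 2*(-6) = 12 + 12 = 24)
W(q, l) = -2 + q*(6 + q) (W(q, l) = (q*(6 + q) - 5) + 3 = (-5 + q*(6 + q)) + 3 = -2 + q*(6 + q))
g(r) = -16/7 + 16*r/7 (g(r) = 8*((-2 + r) + r)/7 = 8*(-2 + 2*r)/7 = -16/7 + 16*r/7)
j(R) = R⁴
j(W(K(-5), -4))*g(1) = (-2 + 24² + 6*24)⁴*(-16/7 + (16/7)*1) = (-2 + 576 + 144)⁴*(-16/7 + 16/7) = 718⁴*0 = 265764994576*0 = 0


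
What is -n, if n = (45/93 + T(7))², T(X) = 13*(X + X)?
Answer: -32001649/961 ≈ -33300.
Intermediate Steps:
T(X) = 26*X (T(X) = 13*(2*X) = 26*X)
n = 32001649/961 (n = (45/93 + 26*7)² = (45*(1/93) + 182)² = (15/31 + 182)² = (5657/31)² = 32001649/961 ≈ 33300.)
-n = -1*32001649/961 = -32001649/961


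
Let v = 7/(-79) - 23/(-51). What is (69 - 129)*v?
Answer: -29200/1343 ≈ -21.742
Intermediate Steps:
v = 1460/4029 (v = 7*(-1/79) - 23*(-1/51) = -7/79 + 23/51 = 1460/4029 ≈ 0.36237)
(69 - 129)*v = (69 - 129)*(1460/4029) = -60*1460/4029 = -29200/1343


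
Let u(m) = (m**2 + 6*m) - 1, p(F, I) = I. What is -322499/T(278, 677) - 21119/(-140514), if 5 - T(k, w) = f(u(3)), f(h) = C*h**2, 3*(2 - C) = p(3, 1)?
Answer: 136017938893/472829610 ≈ 287.67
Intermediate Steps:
C = 5/3 (C = 2 - 1/3*1 = 2 - 1/3 = 5/3 ≈ 1.6667)
u(m) = -1 + m**2 + 6*m
f(h) = 5*h**2/3
T(k, w) = -3365/3 (T(k, w) = 5 - 5*(-1 + 3**2 + 6*3)**2/3 = 5 - 5*(-1 + 9 + 18)**2/3 = 5 - 5*26**2/3 = 5 - 5*676/3 = 5 - 1*3380/3 = 5 - 3380/3 = -3365/3)
-322499/T(278, 677) - 21119/(-140514) = -322499/(-3365/3) - 21119/(-140514) = -322499*(-3/3365) - 21119*(-1/140514) = 967497/3365 + 21119/140514 = 136017938893/472829610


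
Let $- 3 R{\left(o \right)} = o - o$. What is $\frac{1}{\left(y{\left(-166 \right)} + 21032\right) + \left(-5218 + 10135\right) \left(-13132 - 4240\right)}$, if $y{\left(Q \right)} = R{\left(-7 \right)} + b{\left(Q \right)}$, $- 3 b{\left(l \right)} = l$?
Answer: $- \frac{3}{256191110} \approx -1.171 \cdot 10^{-8}$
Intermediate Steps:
$b{\left(l \right)} = - \frac{l}{3}$
$R{\left(o \right)} = 0$ ($R{\left(o \right)} = - \frac{o - o}{3} = \left(- \frac{1}{3}\right) 0 = 0$)
$y{\left(Q \right)} = - \frac{Q}{3}$ ($y{\left(Q \right)} = 0 - \frac{Q}{3} = - \frac{Q}{3}$)
$\frac{1}{\left(y{\left(-166 \right)} + 21032\right) + \left(-5218 + 10135\right) \left(-13132 - 4240\right)} = \frac{1}{\left(\left(- \frac{1}{3}\right) \left(-166\right) + 21032\right) + \left(-5218 + 10135\right) \left(-13132 - 4240\right)} = \frac{1}{\left(\frac{166}{3} + 21032\right) + 4917 \left(-17372\right)} = \frac{1}{\frac{63262}{3} - 85418124} = \frac{1}{- \frac{256191110}{3}} = - \frac{3}{256191110}$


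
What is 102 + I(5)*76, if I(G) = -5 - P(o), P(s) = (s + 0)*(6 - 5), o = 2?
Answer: -430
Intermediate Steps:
P(s) = s (P(s) = s*1 = s)
I(G) = -7 (I(G) = -5 - 1*2 = -5 - 2 = -7)
102 + I(5)*76 = 102 - 7*76 = 102 - 532 = -430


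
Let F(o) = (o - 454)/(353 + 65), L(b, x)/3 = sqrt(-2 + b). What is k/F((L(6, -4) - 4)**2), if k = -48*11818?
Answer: 39519392/75 ≈ 5.2693e+5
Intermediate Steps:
L(b, x) = 3*sqrt(-2 + b)
F(o) = -227/209 + o/418 (F(o) = (-454 + o)/418 = (-454 + o)*(1/418) = -227/209 + o/418)
k = -567264
k/F((L(6, -4) - 4)**2) = -567264/(-227/209 + (3*sqrt(-2 + 6) - 4)**2/418) = -567264/(-227/209 + (3*sqrt(4) - 4)**2/418) = -567264/(-227/209 + (3*2 - 4)**2/418) = -567264/(-227/209 + (6 - 4)**2/418) = -567264/(-227/209 + (1/418)*2**2) = -567264/(-227/209 + (1/418)*4) = -567264/(-227/209 + 2/209) = -567264/(-225/209) = -567264*(-209/225) = 39519392/75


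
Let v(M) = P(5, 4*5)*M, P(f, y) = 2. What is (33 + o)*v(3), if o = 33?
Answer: 396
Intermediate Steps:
v(M) = 2*M
(33 + o)*v(3) = (33 + 33)*(2*3) = 66*6 = 396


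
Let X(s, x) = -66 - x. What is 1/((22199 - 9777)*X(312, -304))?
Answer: 1/2956436 ≈ 3.3825e-7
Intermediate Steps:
1/((22199 - 9777)*X(312, -304)) = 1/((22199 - 9777)*(-66 - 1*(-304))) = 1/(12422*(-66 + 304)) = (1/12422)/238 = (1/12422)*(1/238) = 1/2956436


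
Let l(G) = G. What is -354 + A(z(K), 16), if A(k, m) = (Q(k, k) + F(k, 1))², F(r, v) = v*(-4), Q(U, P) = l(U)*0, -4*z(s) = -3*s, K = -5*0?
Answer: -338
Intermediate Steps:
K = 0
z(s) = 3*s/4 (z(s) = -(-3)*s/4 = 3*s/4)
Q(U, P) = 0 (Q(U, P) = U*0 = 0)
F(r, v) = -4*v
A(k, m) = 16 (A(k, m) = (0 - 4*1)² = (0 - 4)² = (-4)² = 16)
-354 + A(z(K), 16) = -354 + 16 = -338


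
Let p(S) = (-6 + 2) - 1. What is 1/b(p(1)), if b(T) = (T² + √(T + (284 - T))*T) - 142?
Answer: -117/6589 + 10*√71/6589 ≈ -0.0049687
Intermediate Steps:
p(S) = -5 (p(S) = -4 - 1 = -5)
b(T) = -142 + T² + 2*T*√71 (b(T) = (T² + √284*T) - 142 = (T² + (2*√71)*T) - 142 = (T² + 2*T*√71) - 142 = -142 + T² + 2*T*√71)
1/b(p(1)) = 1/(-142 + (-5)² + 2*(-5)*√71) = 1/(-142 + 25 - 10*√71) = 1/(-117 - 10*√71)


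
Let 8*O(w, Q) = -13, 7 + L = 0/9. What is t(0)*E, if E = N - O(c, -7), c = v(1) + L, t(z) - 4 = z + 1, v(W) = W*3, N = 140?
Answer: 5665/8 ≈ 708.13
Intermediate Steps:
v(W) = 3*W
L = -7 (L = -7 + 0/9 = -7 + 0*(⅑) = -7 + 0 = -7)
t(z) = 5 + z (t(z) = 4 + (z + 1) = 4 + (1 + z) = 5 + z)
c = -4 (c = 3*1 - 7 = 3 - 7 = -4)
O(w, Q) = -13/8 (O(w, Q) = (⅛)*(-13) = -13/8)
E = 1133/8 (E = 140 - 1*(-13/8) = 140 + 13/8 = 1133/8 ≈ 141.63)
t(0)*E = (5 + 0)*(1133/8) = 5*(1133/8) = 5665/8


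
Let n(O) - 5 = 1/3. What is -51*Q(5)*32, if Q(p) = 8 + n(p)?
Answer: -21760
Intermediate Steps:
n(O) = 16/3 (n(O) = 5 + 1/3 = 16/3)
Q(p) = 40/3 (Q(p) = 8 + 16/3 = 40/3)
-51*Q(5)*32 = -51*40/3*32 = -680*32 = -21760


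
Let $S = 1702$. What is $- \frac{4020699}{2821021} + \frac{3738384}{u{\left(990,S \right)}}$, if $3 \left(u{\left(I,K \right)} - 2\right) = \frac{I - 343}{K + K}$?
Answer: $\frac{107696277651744939}{59441733491} \approx 1.8118 \cdot 10^{6}$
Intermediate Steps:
$u{\left(I,K \right)} = 2 + \frac{-343 + I}{6 K}$ ($u{\left(I,K \right)} = 2 + \frac{\left(I - 343\right) \frac{1}{K + K}}{3} = 2 + \frac{\left(-343 + I\right) \frac{1}{2 K}}{3} = 2 + \frac{\frac{1}{2} \frac{1}{K} \left(-343 + I\right)}{3} = 2 + \frac{-343 + I}{6 K}$)
$- \frac{4020699}{2821021} + \frac{3738384}{u{\left(990,S \right)}} = - \frac{4020699}{2821021} + \frac{3738384}{\frac{1}{6} \cdot \frac{1}{1702} \left(-343 + 990 + 12 \cdot 1702\right)} = \left(-4020699\right) \frac{1}{2821021} + \frac{3738384}{\frac{1}{6} \cdot \frac{1}{1702} \left(-343 + 990 + 20424\right)} = - \frac{4020699}{2821021} + \frac{3738384}{\frac{1}{6} \cdot \frac{1}{1702} \cdot 21071} = - \frac{4020699}{2821021} + \frac{3738384}{\frac{21071}{10212}} = - \frac{4020699}{2821021} + 3738384 \cdot \frac{10212}{21071} = - \frac{4020699}{2821021} + \frac{38176377408}{21071} = \frac{107696277651744939}{59441733491}$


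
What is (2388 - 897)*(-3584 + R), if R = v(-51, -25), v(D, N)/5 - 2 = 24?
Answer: -5149914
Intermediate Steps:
v(D, N) = 130 (v(D, N) = 10 + 5*24 = 10 + 120 = 130)
R = 130
(2388 - 897)*(-3584 + R) = (2388 - 897)*(-3584 + 130) = 1491*(-3454) = -5149914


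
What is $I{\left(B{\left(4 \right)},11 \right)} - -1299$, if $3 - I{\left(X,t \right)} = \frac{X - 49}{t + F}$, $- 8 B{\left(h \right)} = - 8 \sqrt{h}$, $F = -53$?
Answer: $\frac{54637}{42} \approx 1300.9$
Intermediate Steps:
$B{\left(h \right)} = \sqrt{h}$ ($B{\left(h \right)} = - \frac{\left(-8\right) \sqrt{h}}{8} = \sqrt{h}$)
$I{\left(X,t \right)} = 3 - \frac{-49 + X}{-53 + t}$ ($I{\left(X,t \right)} = 3 - \frac{X - 49}{t - 53} = 3 - \frac{-49 + X}{-53 + t}$)
$I{\left(B{\left(4 \right)},11 \right)} - -1299 = \frac{-110 - \sqrt{4} + 3 \cdot 11}{-53 + 11} - -1299 = \frac{-110 - 2 + 33}{-42} + 1299 = - \frac{-110 - 2 + 33}{42} + 1299 = \left(- \frac{1}{42}\right) \left(-79\right) + 1299 = \frac{79}{42} + 1299 = \frac{54637}{42}$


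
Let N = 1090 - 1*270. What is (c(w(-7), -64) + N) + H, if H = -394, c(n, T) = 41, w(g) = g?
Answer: 467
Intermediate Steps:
N = 820 (N = 1090 - 270 = 820)
(c(w(-7), -64) + N) + H = (41 + 820) - 394 = 861 - 394 = 467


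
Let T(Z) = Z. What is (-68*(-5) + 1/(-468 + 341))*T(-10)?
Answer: -431790/127 ≈ -3399.9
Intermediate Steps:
(-68*(-5) + 1/(-468 + 341))*T(-10) = (-68*(-5) + 1/(-468 + 341))*(-10) = (340 + 1/(-127))*(-10) = (340 - 1/127)*(-10) = (43179/127)*(-10) = -431790/127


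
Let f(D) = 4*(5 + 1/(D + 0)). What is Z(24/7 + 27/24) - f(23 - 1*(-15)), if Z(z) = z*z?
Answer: 37523/59584 ≈ 0.62975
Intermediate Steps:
Z(z) = z²
f(D) = 20 + 4/D (f(D) = 4*(5 + 1/D) = 20 + 4/D)
Z(24/7 + 27/24) - f(23 - 1*(-15)) = (24/7 + 27/24)² - (20 + 4/(23 - 1*(-15))) = (24*(⅐) + 27*(1/24))² - (20 + 4/(23 + 15)) = (24/7 + 9/8)² - (20 + 4/38) = (255/56)² - (20 + 4*(1/38)) = 65025/3136 - (20 + 2/19) = 65025/3136 - 1*382/19 = 65025/3136 - 382/19 = 37523/59584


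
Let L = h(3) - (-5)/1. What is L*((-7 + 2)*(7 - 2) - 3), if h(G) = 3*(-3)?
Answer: 112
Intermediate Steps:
h(G) = -9
L = -4 (L = -9 - (-5)/1 = -9 - (-5) = -9 - 1*(-5) = -9 + 5 = -4)
L*((-7 + 2)*(7 - 2) - 3) = -4*((-7 + 2)*(7 - 2) - 3) = -4*(-5*5 - 3) = -4*(-25 - 3) = -4*(-28) = 112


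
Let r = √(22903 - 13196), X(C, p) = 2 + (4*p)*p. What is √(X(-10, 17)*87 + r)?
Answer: √(100746 + √9707) ≈ 317.56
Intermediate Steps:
X(C, p) = 2 + 4*p²
r = √9707 ≈ 98.524
√(X(-10, 17)*87 + r) = √((2 + 4*17²)*87 + √9707) = √((2 + 4*289)*87 + √9707) = √((2 + 1156)*87 + √9707) = √(1158*87 + √9707) = √(100746 + √9707)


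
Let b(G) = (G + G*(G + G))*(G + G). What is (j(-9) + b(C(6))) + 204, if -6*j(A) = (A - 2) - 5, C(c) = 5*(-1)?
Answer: -730/3 ≈ -243.33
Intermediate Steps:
C(c) = -5
b(G) = 2*G*(G + 2*G²) (b(G) = (G + G*(2*G))*(2*G) = (G + 2*G²)*(2*G) = 2*G*(G + 2*G²))
j(A) = 7/6 - A/6 (j(A) = -((A - 2) - 5)/6 = -((-2 + A) - 5)/6 = -(-7 + A)/6 = 7/6 - A/6)
(j(-9) + b(C(6))) + 204 = ((7/6 - ⅙*(-9)) + (-5)²*(2 + 4*(-5))) + 204 = ((7/6 + 3/2) + 25*(2 - 20)) + 204 = (8/3 + 25*(-18)) + 204 = (8/3 - 450) + 204 = -1342/3 + 204 = -730/3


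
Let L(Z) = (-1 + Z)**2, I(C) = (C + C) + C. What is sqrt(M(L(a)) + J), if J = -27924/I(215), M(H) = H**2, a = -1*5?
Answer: 2*sqrt(14476595)/215 ≈ 35.394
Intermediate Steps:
a = -5
I(C) = 3*C (I(C) = 2*C + C = 3*C)
J = -9308/215 (J = -27924/(3*215) = -27924/645 = -27924*1/645 = -9308/215 ≈ -43.293)
sqrt(M(L(a)) + J) = sqrt(((-1 - 5)**2)**2 - 9308/215) = sqrt(((-6)**2)**2 - 9308/215) = sqrt(36**2 - 9308/215) = sqrt(1296 - 9308/215) = sqrt(269332/215) = 2*sqrt(14476595)/215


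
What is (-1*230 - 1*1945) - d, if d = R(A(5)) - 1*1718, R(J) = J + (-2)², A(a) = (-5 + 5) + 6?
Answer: -467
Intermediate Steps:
A(a) = 6 (A(a) = 0 + 6 = 6)
R(J) = 4 + J (R(J) = J + 4 = 4 + J)
d = -1708 (d = (4 + 6) - 1*1718 = 10 - 1718 = -1708)
(-1*230 - 1*1945) - d = (-1*230 - 1*1945) - 1*(-1708) = (-230 - 1945) + 1708 = -2175 + 1708 = -467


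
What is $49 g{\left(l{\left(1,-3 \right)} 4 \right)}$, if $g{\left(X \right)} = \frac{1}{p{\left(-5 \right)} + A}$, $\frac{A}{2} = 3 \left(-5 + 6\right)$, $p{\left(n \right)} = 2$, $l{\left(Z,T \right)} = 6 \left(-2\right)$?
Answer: $\frac{49}{8} \approx 6.125$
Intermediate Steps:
$l{\left(Z,T \right)} = -12$
$A = 6$ ($A = 2 \cdot 3 \left(-5 + 6\right) = 2 \cdot 3 \cdot 1 = 2 \cdot 3 = 6$)
$g{\left(X \right)} = \frac{1}{8}$ ($g{\left(X \right)} = \frac{1}{2 + 6} = \frac{1}{8}$)
$49 g{\left(l{\left(1,-3 \right)} 4 \right)} = 49 \cdot \frac{1}{8} = \frac{49}{8}$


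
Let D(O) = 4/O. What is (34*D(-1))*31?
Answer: -4216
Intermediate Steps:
(34*D(-1))*31 = (34*(4/(-1)))*31 = (34*(4*(-1)))*31 = (34*(-4))*31 = -136*31 = -4216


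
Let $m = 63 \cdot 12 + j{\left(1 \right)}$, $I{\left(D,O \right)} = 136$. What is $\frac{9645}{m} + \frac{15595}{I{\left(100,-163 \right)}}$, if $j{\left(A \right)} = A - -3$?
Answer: $\frac{164549}{1292} \approx 127.36$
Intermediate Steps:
$j{\left(A \right)} = 3 + A$ ($j{\left(A \right)} = A + 3 = 3 + A$)
$m = 760$ ($m = 63 \cdot 12 + \left(3 + 1\right) = 756 + 4 = 760$)
$\frac{9645}{m} + \frac{15595}{I{\left(100,-163 \right)}} = \frac{9645}{760} + \frac{15595}{136} = 9645 \cdot \frac{1}{760} + 15595 \cdot \frac{1}{136} = \frac{1929}{152} + \frac{15595}{136} = \frac{164549}{1292}$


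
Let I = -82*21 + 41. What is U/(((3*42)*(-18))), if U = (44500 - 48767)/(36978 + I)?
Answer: 4267/80053596 ≈ 5.3302e-5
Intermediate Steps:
I = -1681 (I = -1722 + 41 = -1681)
U = -4267/35297 (U = (44500 - 48767)/(36978 - 1681) = -4267/35297 ≈ -0.12089)
U/(((3*42)*(-18))) = -4267/(35297*((3*42)*(-18))) = -4267/(35297*(126*(-18))) = -4267/35297/(-2268) = -4267/35297*(-1/2268) = 4267/80053596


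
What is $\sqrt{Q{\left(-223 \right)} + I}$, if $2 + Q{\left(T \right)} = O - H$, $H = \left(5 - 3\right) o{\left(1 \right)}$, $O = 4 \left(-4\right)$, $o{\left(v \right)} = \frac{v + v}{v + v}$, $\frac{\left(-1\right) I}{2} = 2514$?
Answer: $2 i \sqrt{1262} \approx 71.049 i$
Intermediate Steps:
$I = -5028$ ($I = \left(-2\right) 2514 = -5028$)
$o{\left(v \right)} = 1$ ($o{\left(v \right)} = \frac{2 v}{2 v} = 2 v \frac{1}{2 v} = 1$)
$O = -16$
$H = 2$ ($H = \left(5 - 3\right) 1 = 2 \cdot 1 = 2$)
$Q{\left(T \right)} = -20$ ($Q{\left(T \right)} = -2 - 18 = -20$)
$\sqrt{Q{\left(-223 \right)} + I} = \sqrt{-20 - 5028} = \sqrt{-5048} = 2 i \sqrt{1262}$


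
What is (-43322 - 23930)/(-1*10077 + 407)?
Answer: 33626/4835 ≈ 6.9547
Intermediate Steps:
(-43322 - 23930)/(-1*10077 + 407) = -67252/(-10077 + 407) = -67252/(-9670) = -67252*(-1/9670) = 33626/4835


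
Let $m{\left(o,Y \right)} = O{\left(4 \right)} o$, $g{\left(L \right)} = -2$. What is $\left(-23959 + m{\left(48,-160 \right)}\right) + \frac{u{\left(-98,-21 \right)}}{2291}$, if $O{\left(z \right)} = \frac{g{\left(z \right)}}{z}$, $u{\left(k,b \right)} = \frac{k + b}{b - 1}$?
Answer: $- \frac{1208791047}{50402} \approx -23983.0$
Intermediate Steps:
$u{\left(k,b \right)} = \frac{b + k}{-1 + b}$
$O{\left(z \right)} = - \frac{2}{z}$
$m{\left(o,Y \right)} = - \frac{o}{2}$ ($m{\left(o,Y \right)} = - \frac{2}{4} o = \left(-2\right) \frac{1}{4} o = - \frac{o}{2}$)
$\left(-23959 + m{\left(48,-160 \right)}\right) + \frac{u{\left(-98,-21 \right)}}{2291} = \left(-23959 - 24\right) + \frac{\frac{1}{-1 - 21} \left(-21 - 98\right)}{2291} = \left(-23959 - 24\right) + \frac{1}{-22} \left(-119\right) \frac{1}{2291} = -23983 + \left(- \frac{1}{22}\right) \left(-119\right) \frac{1}{2291} = -23983 + \frac{119}{22} \cdot \frac{1}{2291} = -23983 + \frac{119}{50402} = - \frac{1208791047}{50402}$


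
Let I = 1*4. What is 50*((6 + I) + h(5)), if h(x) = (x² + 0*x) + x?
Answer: 2000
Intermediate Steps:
I = 4
h(x) = x + x² (h(x) = (x² + 0) + x = x² + x = x + x²)
50*((6 + I) + h(5)) = 50*((6 + 4) + 5*(1 + 5)) = 50*(10 + 5*6) = 50*(10 + 30) = 50*40 = 2000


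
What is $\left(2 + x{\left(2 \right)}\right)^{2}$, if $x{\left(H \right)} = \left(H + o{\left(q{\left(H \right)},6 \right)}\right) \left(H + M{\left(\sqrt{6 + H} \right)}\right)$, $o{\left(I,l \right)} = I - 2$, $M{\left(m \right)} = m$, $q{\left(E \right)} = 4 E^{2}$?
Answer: $3204 + 2176 \sqrt{2} \approx 6281.3$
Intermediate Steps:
$o{\left(I,l \right)} = -2 + I$
$x{\left(H \right)} = \left(H + \sqrt{6 + H}\right) \left(-2 + H + 4 H^{2}\right)$ ($x{\left(H \right)} = \left(H + \left(-2 + 4 H^{2}\right)\right) \left(H + \sqrt{6 + H}\right) = \left(-2 + H + 4 H^{2}\right) \left(H + \sqrt{6 + H}\right) = \left(H + \sqrt{6 + H}\right) \left(-2 + H + 4 H^{2}\right)$)
$\left(2 + x{\left(2 \right)}\right)^{2} = \left(2 + \left(2^{2} + 2 \sqrt{6 + 2} + \sqrt{6 + 2} \left(-2 + 4 \cdot 2^{2}\right) + 2 \cdot 2 \left(-1 + 2 \cdot 2^{2}\right)\right)\right)^{2} = \left(2 + \left(4 + 2 \sqrt{8} + \sqrt{8} \left(-2 + 4 \cdot 4\right) + 2 \cdot 2 \left(-1 + 2 \cdot 4\right)\right)\right)^{2} = \left(2 + \left(4 + 2 \cdot 2 \sqrt{2} + 2 \sqrt{2} \left(-2 + 16\right) + 2 \cdot 2 \left(-1 + 8\right)\right)\right)^{2} = \left(2 + \left(4 + 4 \sqrt{2} + 2 \sqrt{2} \cdot 14 + 2 \cdot 2 \cdot 7\right)\right)^{2} = \left(2 + \left(4 + 4 \sqrt{2} + 28 \sqrt{2} + 28\right)\right)^{2} = \left(2 + \left(32 + 32 \sqrt{2}\right)\right)^{2} = \left(34 + 32 \sqrt{2}\right)^{2}$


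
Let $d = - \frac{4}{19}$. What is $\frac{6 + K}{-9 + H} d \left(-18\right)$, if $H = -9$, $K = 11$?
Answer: $- \frac{68}{19} \approx -3.5789$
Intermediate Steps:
$d = - \frac{4}{19}$ ($d = \left(-4\right) \frac{1}{19} = - \frac{4}{19} \approx -0.21053$)
$\frac{6 + K}{-9 + H} d \left(-18\right) = \frac{6 + 11}{-9 - 9} \left(- \frac{4}{19}\right) \left(-18\right) = \frac{17}{-18} \left(- \frac{4}{19}\right) \left(-18\right) = 17 \left(- \frac{1}{18}\right) \left(- \frac{4}{19}\right) \left(-18\right) = \left(- \frac{17}{18}\right) \left(- \frac{4}{19}\right) \left(-18\right) = \frac{34}{171} \left(-18\right) = - \frac{68}{19}$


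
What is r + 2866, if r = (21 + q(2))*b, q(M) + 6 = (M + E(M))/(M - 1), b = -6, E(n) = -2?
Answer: 2776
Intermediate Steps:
q(M) = -6 + (-2 + M)/(-1 + M) (q(M) = -6 + (M - 2)/(M - 1) = -6 + (-2 + M)/(-1 + M))
r = -90 (r = (21 + (4 - 5*2)/(-1 + 2))*(-6) = (21 + (4 - 10)/1)*(-6) = (21 + 1*(-6))*(-6) = (21 - 6)*(-6) = 15*(-6) = -90)
r + 2866 = -90 + 2866 = 2776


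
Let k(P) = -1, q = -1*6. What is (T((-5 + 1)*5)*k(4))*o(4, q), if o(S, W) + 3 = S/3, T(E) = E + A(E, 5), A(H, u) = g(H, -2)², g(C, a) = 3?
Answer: -55/3 ≈ -18.333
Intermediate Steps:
q = -6
A(H, u) = 9 (A(H, u) = 3² = 9)
T(E) = 9 + E (T(E) = E + 9 = 9 + E)
o(S, W) = -3 + S/3
(T((-5 + 1)*5)*k(4))*o(4, q) = ((9 + (-5 + 1)*5)*(-1))*(-3 + (⅓)*4) = ((9 - 4*5)*(-1))*(-3 + 4/3) = ((9 - 20)*(-1))*(-5/3) = -11*(-1)*(-5/3) = 11*(-5/3) = -55/3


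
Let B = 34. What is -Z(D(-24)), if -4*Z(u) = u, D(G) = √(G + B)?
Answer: √10/4 ≈ 0.79057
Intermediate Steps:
D(G) = √(34 + G) (D(G) = √(G + 34) = √(34 + G))
Z(u) = -u/4
-Z(D(-24)) = -(-1)*√(34 - 24)/4 = -(-1)*√10/4 = √10/4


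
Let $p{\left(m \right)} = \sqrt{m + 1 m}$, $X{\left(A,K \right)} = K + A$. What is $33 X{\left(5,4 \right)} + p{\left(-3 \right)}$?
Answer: $297 + i \sqrt{6} \approx 297.0 + 2.4495 i$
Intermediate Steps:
$X{\left(A,K \right)} = A + K$
$p{\left(m \right)} = \sqrt{2} \sqrt{m}$ ($p{\left(m \right)} = \sqrt{m + m} = \sqrt{2 m} = \sqrt{2} \sqrt{m}$)
$33 X{\left(5,4 \right)} + p{\left(-3 \right)} = 33 \left(5 + 4\right) + \sqrt{2} \sqrt{-3} = 33 \cdot 9 + \sqrt{2} i \sqrt{3} = 297 + i \sqrt{6}$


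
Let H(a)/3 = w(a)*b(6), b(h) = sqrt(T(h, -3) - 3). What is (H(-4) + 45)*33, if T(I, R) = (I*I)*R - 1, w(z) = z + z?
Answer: 1485 - 3168*I*sqrt(7) ≈ 1485.0 - 8381.7*I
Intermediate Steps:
w(z) = 2*z
T(I, R) = -1 + R*I**2 (T(I, R) = I**2*R - 1 = R*I**2 - 1 = -1 + R*I**2)
b(h) = sqrt(-4 - 3*h**2) (b(h) = sqrt((-1 - 3*h**2) - 3) = sqrt(-4 - 3*h**2))
H(a) = 24*I*a*sqrt(7) (H(a) = 3*((2*a)*sqrt(-4 - 3*6**2)) = 3*((2*a)*sqrt(-4 - 3*36)) = 3*((2*a)*sqrt(-4 - 108)) = 3*((2*a)*sqrt(-112)) = 3*((2*a)*(4*I*sqrt(7))) = 3*(8*I*a*sqrt(7)) = 24*I*a*sqrt(7))
(H(-4) + 45)*33 = (24*I*(-4)*sqrt(7) + 45)*33 = (-96*I*sqrt(7) + 45)*33 = (45 - 96*I*sqrt(7))*33 = 1485 - 3168*I*sqrt(7)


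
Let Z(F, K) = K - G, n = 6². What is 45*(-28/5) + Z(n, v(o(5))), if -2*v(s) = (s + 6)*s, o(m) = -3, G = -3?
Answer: -489/2 ≈ -244.50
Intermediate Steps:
v(s) = -s*(6 + s)/2 (v(s) = -(s + 6)*s/2 = -(6 + s)*s/2 = -s*(6 + s)/2)
n = 36
Z(F, K) = 3 + K (Z(F, K) = K - 1*(-3) = K + 3 = 3 + K)
45*(-28/5) + Z(n, v(o(5))) = 45*(-28/5) + (3 - ½*(-3)*(6 - 3)) = 45*(-28*⅕) + (3 - ½*(-3)*3) = 45*(-28/5) + (3 + 9/2) = -252 + 15/2 = -489/2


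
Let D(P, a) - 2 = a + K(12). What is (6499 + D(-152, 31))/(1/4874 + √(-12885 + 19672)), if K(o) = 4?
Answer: -1676656/8485848969 + 8172021344*√6787/8485848969 ≈ 79.336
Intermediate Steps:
D(P, a) = 6 + a (D(P, a) = 2 + (a + 4) = 2 + (4 + a) = 6 + a)
(6499 + D(-152, 31))/(1/4874 + √(-12885 + 19672)) = (6499 + (6 + 31))/(1/4874 + √(-12885 + 19672)) = (6499 + 37)/(1/4874 + √6787) = 6536/(1/4874 + √6787)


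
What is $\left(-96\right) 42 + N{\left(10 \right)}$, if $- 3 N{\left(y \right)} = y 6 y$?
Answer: $-4232$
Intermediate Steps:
$N{\left(y \right)} = - 2 y^{2}$ ($N{\left(y \right)} = - \frac{y 6 y}{3} = - \frac{6 y y}{3} = - \frac{6 y^{2}}{3} = - 2 y^{2}$)
$\left(-96\right) 42 + N{\left(10 \right)} = \left(-96\right) 42 - 2 \cdot 10^{2} = -4032 - 200 = -4232$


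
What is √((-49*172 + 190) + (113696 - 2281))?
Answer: √103177 ≈ 321.21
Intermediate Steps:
√((-49*172 + 190) + (113696 - 2281)) = √((-8428 + 190) + 111415) = √(-8238 + 111415) = √103177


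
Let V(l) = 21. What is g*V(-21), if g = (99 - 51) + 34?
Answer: 1722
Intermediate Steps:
g = 82 (g = 48 + 34 = 82)
g*V(-21) = 82*21 = 1722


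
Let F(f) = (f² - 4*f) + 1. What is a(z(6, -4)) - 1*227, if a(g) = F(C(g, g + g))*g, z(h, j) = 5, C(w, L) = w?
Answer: -197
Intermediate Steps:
F(f) = 1 + f² - 4*f
a(g) = g*(1 + g² - 4*g) (a(g) = (1 + g² - 4*g)*g = g*(1 + g² - 4*g))
a(z(6, -4)) - 1*227 = 5*(1 + 5² - 4*5) - 1*227 = 5*(1 + 25 - 20) - 227 = 5*6 - 227 = 30 - 227 = -197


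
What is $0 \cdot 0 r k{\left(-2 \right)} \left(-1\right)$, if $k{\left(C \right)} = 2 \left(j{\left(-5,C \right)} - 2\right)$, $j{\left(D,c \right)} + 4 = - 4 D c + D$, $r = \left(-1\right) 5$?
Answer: $0$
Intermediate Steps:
$r = -5$
$j{\left(D,c \right)} = -4 + D - 4 D c$ ($j{\left(D,c \right)} = -4 + \left(- 4 D c + D\right) = -4 - \left(- D + 4 D c\right) = -4 + D - 4 D c$)
$k{\left(C \right)} = -22 + 40 C$ ($k{\left(C \right)} = 2 \left(\left(-4 - 5 - - 20 C\right) - 2\right) = 2 \left(\left(-4 - 5 + 20 C\right) - 2\right) = 2 \left(\left(-9 + 20 C\right) - 2\right) = 2 \left(-11 + 20 C\right) = -22 + 40 C$)
$0 \cdot 0 r k{\left(-2 \right)} \left(-1\right) = 0 \cdot 0 \left(-5\right) \left(-22 + 40 \left(-2\right)\right) \left(-1\right) = 0 \left(-5\right) \left(-22 - 80\right) \left(-1\right) = 0 \left(-102\right) \left(-1\right) = 0 \left(-1\right) = 0$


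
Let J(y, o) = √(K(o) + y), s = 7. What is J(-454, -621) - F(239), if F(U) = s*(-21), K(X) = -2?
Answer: 147 + 2*I*√114 ≈ 147.0 + 21.354*I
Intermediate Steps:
J(y, o) = √(-2 + y)
F(U) = -147 (F(U) = 7*(-21) = -147)
J(-454, -621) - F(239) = √(-2 - 454) - 1*(-147) = √(-456) + 147 = 2*I*√114 + 147 = 147 + 2*I*√114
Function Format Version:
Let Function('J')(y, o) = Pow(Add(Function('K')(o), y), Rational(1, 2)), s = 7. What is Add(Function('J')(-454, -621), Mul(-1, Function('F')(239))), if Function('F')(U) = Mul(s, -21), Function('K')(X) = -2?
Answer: Add(147, Mul(2, I, Pow(114, Rational(1, 2)))) ≈ Add(147.00, Mul(21.354, I))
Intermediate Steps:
Function('J')(y, o) = Pow(Add(-2, y), Rational(1, 2))
Function('F')(U) = -147 (Function('F')(U) = Mul(7, -21) = -147)
Add(Function('J')(-454, -621), Mul(-1, Function('F')(239))) = Add(Pow(Add(-2, -454), Rational(1, 2)), Mul(-1, -147)) = Add(Pow(-456, Rational(1, 2)), 147) = Add(Mul(2, I, Pow(114, Rational(1, 2))), 147) = Add(147, Mul(2, I, Pow(114, Rational(1, 2))))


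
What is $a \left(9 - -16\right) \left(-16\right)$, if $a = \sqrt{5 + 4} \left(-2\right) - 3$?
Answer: $3600$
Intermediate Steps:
$a = -9$ ($a = \sqrt{9} \left(-2\right) - 3 = 3 \left(-2\right) - 3 = -6 - 3 = -9$)
$a \left(9 - -16\right) \left(-16\right) = - 9 \left(9 - -16\right) \left(-16\right) = - 9 \left(9 + 16\right) \left(-16\right) = \left(-9\right) 25 \left(-16\right) = \left(-225\right) \left(-16\right) = 3600$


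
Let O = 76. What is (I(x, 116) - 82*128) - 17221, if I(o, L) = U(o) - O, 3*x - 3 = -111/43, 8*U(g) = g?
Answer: -4780393/172 ≈ -27793.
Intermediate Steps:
U(g) = g/8
x = 6/43 (x = 1 + (-111/43)/3 = 1 + (-111*1/43)/3 = 1 + (⅓)*(-111/43) = 1 - 37/43 = 6/43 ≈ 0.13953)
I(o, L) = -76 + o/8 (I(o, L) = o/8 - 1*76 = o/8 - 76 = -76 + o/8)
(I(x, 116) - 82*128) - 17221 = ((-76 + (⅛)*(6/43)) - 82*128) - 17221 = ((-76 + 3/172) - 10496) - 17221 = (-13069/172 - 10496) - 17221 = -1818381/172 - 17221 = -4780393/172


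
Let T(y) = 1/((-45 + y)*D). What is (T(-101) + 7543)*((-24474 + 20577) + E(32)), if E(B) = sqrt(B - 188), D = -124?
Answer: -532168369281/18104 + 136558473*I*sqrt(39)/9052 ≈ -2.9395e+7 + 94212.0*I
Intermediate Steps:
E(B) = sqrt(-188 + B)
T(y) = -1/(124*(-45 + y)) (T(y) = 1/((-45 + y)*(-124)) = -1/124/(-45 + y) = -1/(124*(-45 + y)))
(T(-101) + 7543)*((-24474 + 20577) + E(32)) = (-1/(-5580 + 124*(-101)) + 7543)*((-24474 + 20577) + sqrt(-188 + 32)) = (-1/(-5580 - 12524) + 7543)*(-3897 + sqrt(-156)) = (-1/(-18104) + 7543)*(-3897 + 2*I*sqrt(39)) = (-1*(-1/18104) + 7543)*(-3897 + 2*I*sqrt(39)) = (1/18104 + 7543)*(-3897 + 2*I*sqrt(39)) = 136558473*(-3897 + 2*I*sqrt(39))/18104 = -532168369281/18104 + 136558473*I*sqrt(39)/9052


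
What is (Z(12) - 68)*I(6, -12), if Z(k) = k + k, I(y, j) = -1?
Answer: 44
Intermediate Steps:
Z(k) = 2*k
(Z(12) - 68)*I(6, -12) = (2*12 - 68)*(-1) = (24 - 68)*(-1) = -44*(-1) = 44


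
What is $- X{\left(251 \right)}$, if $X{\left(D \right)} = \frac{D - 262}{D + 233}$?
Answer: $\frac{1}{44} \approx 0.022727$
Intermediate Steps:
$X{\left(D \right)} = \frac{-262 + D}{233 + D}$
$- X{\left(251 \right)} = - \frac{-262 + 251}{233 + 251} = - \frac{-11}{484} = \left(-1\right) \left(- \frac{1}{44}\right) = \frac{1}{44}$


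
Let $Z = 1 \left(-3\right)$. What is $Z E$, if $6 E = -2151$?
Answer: $\frac{2151}{2} \approx 1075.5$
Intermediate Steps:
$E = - \frac{717}{2}$ ($E = \frac{1}{6} \left(-2151\right) = - \frac{717}{2} \approx -358.5$)
$Z = -3$
$Z E = \left(-3\right) \left(- \frac{717}{2}\right) = \frac{2151}{2}$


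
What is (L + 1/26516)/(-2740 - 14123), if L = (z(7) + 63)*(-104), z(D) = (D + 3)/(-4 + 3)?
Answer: 146156191/447139308 ≈ 0.32687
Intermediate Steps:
z(D) = -3 - D (z(D) = (3 + D)/(-1) = (3 + D)*(-1) = -3 - D)
L = -5512 (L = ((-3 - 1*7) + 63)*(-104) = ((-3 - 7) + 63)*(-104) = (-10 + 63)*(-104) = 53*(-104) = -5512)
(L + 1/26516)/(-2740 - 14123) = (-5512 + 1/26516)/(-2740 - 14123) = (-5512 + 1/26516)/(-16863) = -146156191/26516*(-1/16863) = 146156191/447139308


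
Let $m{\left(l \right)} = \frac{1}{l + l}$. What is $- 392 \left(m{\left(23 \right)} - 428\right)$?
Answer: $\frac{3858652}{23} \approx 1.6777 \cdot 10^{5}$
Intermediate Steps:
$m{\left(l \right)} = \frac{1}{2 l}$
$- 392 \left(m{\left(23 \right)} - 428\right) = - 392 \left(\frac{1}{2 \cdot 23} - 428\right) = - 392 \left(\frac{1}{2} \cdot \frac{1}{23} - 428\right) = - 392 \left(\frac{1}{46} - 428\right) = \left(-392\right) \left(- \frac{19687}{46}\right) = \frac{3858652}{23}$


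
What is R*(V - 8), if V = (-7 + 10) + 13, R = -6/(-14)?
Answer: 24/7 ≈ 3.4286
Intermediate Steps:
R = 3/7 (R = -6*(-1/14) = 3/7 ≈ 0.42857)
V = 16 (V = 3 + 13 = 16)
R*(V - 8) = 3*(16 - 8)/7 = (3/7)*8 = 24/7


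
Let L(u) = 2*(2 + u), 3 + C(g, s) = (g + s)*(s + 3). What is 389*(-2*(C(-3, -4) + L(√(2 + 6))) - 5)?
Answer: -8169 - 3112*√2 ≈ -12570.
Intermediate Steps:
C(g, s) = -3 + (3 + s)*(g + s) (C(g, s) = -3 + (g + s)*(s + 3) = -3 + (g + s)*(3 + s) = -3 + (3 + s)*(g + s))
L(u) = 4 + 2*u
389*(-2*(C(-3, -4) + L(√(2 + 6))) - 5) = 389*(-2*((-3 + (-4)² + 3*(-3) + 3*(-4) - 3*(-4)) + (4 + 2*√(2 + 6))) - 5) = 389*(-2*((-3 + 16 - 9 - 12 + 12) + (4 + 2*√8)) - 5) = 389*(-2*(4 + (4 + 2*(2*√2))) - 5) = 389*(-2*(4 + (4 + 4*√2)) - 5) = 389*(-2*(8 + 4*√2) - 5) = 389*((-16 - 8*√2) - 5) = 389*(-21 - 8*√2) = -8169 - 3112*√2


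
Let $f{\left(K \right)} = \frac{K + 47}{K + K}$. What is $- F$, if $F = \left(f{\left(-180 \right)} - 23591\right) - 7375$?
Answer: $\frac{11147627}{360} \approx 30966.0$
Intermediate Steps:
$f{\left(K \right)} = \frac{47 + K}{2 K}$
$F = - \frac{11147627}{360}$ ($F = \left(\frac{47 - 180}{2 \left(-180\right)} - 23591\right) - 7375 = \left(\frac{1}{2} \left(- \frac{1}{180}\right) \left(-133\right) - 23591\right) - 7375 = \left(\frac{133}{360} - 23591\right) - 7375 = - \frac{8492627}{360} - 7375 = - \frac{11147627}{360} \approx -30966.0$)
$- F = \left(-1\right) \left(- \frac{11147627}{360}\right) = \frac{11147627}{360}$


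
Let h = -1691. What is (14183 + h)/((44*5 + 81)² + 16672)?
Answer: 12492/107273 ≈ 0.11645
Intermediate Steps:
(14183 + h)/((44*5 + 81)² + 16672) = (14183 - 1691)/((44*5 + 81)² + 16672) = 12492/((220 + 81)² + 16672) = 12492/(301² + 16672) = 12492/(90601 + 16672) = 12492/107273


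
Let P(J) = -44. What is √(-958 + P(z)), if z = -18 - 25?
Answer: I*√1002 ≈ 31.654*I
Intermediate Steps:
z = -43
√(-958 + P(z)) = √(-958 - 44) = √(-1002) = I*√1002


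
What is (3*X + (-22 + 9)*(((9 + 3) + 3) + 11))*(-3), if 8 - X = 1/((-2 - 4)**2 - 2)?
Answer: 32037/34 ≈ 942.26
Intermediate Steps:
X = 271/34 (X = 8 - 1/((-2 - 4)**2 - 2) = 8 - 1/((-6)**2 - 2) = 8 - 1/(36 - 2) = 8 - 1/34 = 271/34 ≈ 7.9706)
(3*X + (-22 + 9)*(((9 + 3) + 3) + 11))*(-3) = (3*(271/34) + (-22 + 9)*(((9 + 3) + 3) + 11))*(-3) = (813/34 - 13*((12 + 3) + 11))*(-3) = (813/34 - 13*(15 + 11))*(-3) = (813/34 - 13*26)*(-3) = (813/34 - 338)*(-3) = -10679/34*(-3) = 32037/34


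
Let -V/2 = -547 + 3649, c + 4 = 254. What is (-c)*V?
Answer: 1551000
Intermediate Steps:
c = 250 (c = -4 + 254 = 250)
V = -6204 (V = -2*(-547 + 3649) = -2*3102 = -6204)
(-c)*V = -1*250*(-6204) = -250*(-6204) = 1551000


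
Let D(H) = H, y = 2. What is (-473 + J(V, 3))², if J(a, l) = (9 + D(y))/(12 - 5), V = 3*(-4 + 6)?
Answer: 10890000/49 ≈ 2.2225e+5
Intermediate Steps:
V = 6 (V = 3*2 = 6)
J(a, l) = 11/7 (J(a, l) = (9 + 2)/(12 - 5) = 11/7)
(-473 + J(V, 3))² = (-473 + 11/7)² = (-3300/7)² = 10890000/49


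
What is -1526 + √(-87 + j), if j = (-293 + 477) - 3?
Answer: -1526 + √94 ≈ -1516.3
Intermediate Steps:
j = 181 (j = 184 - 3 = 181)
-1526 + √(-87 + j) = -1526 + √(-87 + 181) = -1526 + √94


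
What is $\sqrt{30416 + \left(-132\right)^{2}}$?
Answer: $4 \sqrt{2990} \approx 218.72$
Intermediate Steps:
$\sqrt{30416 + \left(-132\right)^{2}} = \sqrt{30416 + 17424} = \sqrt{47840} = 4 \sqrt{2990}$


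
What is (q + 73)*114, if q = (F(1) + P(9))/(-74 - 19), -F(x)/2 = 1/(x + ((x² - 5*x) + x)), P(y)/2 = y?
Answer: 257260/31 ≈ 8298.7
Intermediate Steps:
P(y) = 2*y
F(x) = -2/(x² - 3*x) (F(x) = -2/(x + ((x² - 5*x) + x)) = -2/(x + (x² - 4*x)) = -2/(x² - 3*x))
q = -19/93 (q = (-2/(1*(-3 + 1)) + 2*9)/(-74 - 19) = (-2*1/(-2) + 18)/(-93) = (-2*1*(-½) + 18)*(-1/93) = (1 + 18)*(-1/93) = 19*(-1/93) = -19/93 ≈ -0.20430)
(q + 73)*114 = (-19/93 + 73)*114 = (6770/93)*114 = 257260/31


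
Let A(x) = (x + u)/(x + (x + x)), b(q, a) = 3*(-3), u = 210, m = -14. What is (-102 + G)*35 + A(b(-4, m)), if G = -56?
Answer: -49837/9 ≈ -5537.4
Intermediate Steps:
b(q, a) = -9
A(x) = (210 + x)/(3*x) (A(x) = (x + 210)/(x + (x + x)) = (210 + x)/(x + 2*x) = (210 + x)/((3*x)) = (1/(3*x))*(210 + x) = (210 + x)/(3*x))
(-102 + G)*35 + A(b(-4, m)) = (-102 - 56)*35 + (⅓)*(210 - 9)/(-9) = -158*35 + (⅓)*(-⅑)*201 = -5530 - 67/9 = -49837/9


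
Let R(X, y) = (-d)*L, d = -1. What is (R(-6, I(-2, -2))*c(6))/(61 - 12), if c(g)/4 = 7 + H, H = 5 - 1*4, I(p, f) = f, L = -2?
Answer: -64/49 ≈ -1.3061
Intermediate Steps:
H = 1 (H = 5 - 4 = 1)
c(g) = 32 (c(g) = 4*(7 + 1) = 4*8 = 32)
R(X, y) = -2 (R(X, y) = -1*(-1)*(-2) = 1*(-2) = -2)
(R(-6, I(-2, -2))*c(6))/(61 - 12) = (-2*32)/(61 - 12) = -64/49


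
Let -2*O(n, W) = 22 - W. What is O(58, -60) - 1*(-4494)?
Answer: 4453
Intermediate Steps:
O(n, W) = -11 + W/2 (O(n, W) = -(22 - W)/2 = -11 + W/2)
O(58, -60) - 1*(-4494) = (-11 + (½)*(-60)) - 1*(-4494) = (-11 - 30) + 4494 = -41 + 4494 = 4453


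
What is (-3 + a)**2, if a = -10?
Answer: 169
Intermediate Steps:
(-3 + a)**2 = (-3 - 10)**2 = (-13)**2 = 169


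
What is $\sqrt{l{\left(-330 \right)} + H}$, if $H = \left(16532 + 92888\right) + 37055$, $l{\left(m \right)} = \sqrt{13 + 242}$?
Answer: $\sqrt{146475 + \sqrt{255}} \approx 382.74$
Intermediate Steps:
$l{\left(m \right)} = \sqrt{255}$
$H = 146475$ ($H = 109420 + 37055 = 146475$)
$\sqrt{l{\left(-330 \right)} + H} = \sqrt{\sqrt{255} + 146475} = \sqrt{146475 + \sqrt{255}}$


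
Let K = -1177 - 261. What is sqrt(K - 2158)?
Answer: 2*I*sqrt(899) ≈ 59.967*I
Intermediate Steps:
K = -1438
sqrt(K - 2158) = sqrt(-1438 - 2158) = sqrt(-3596) = 2*I*sqrt(899)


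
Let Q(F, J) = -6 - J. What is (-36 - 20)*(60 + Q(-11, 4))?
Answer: -2800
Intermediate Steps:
(-36 - 20)*(60 + Q(-11, 4)) = (-36 - 20)*(60 + (-6 - 1*4)) = -56*(60 + (-6 - 4)) = -56*(60 - 10) = -56*50 = -2800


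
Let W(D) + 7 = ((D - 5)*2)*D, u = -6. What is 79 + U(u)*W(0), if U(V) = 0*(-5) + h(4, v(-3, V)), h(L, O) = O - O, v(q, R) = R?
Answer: 79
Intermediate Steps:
h(L, O) = 0
U(V) = 0 (U(V) = 0*(-5) + 0 = 0 + 0 = 0)
W(D) = -7 + D*(-10 + 2*D) (W(D) = -7 + ((D - 5)*2)*D = -7 + ((-5 + D)*2)*D = -7 + (-10 + 2*D)*D = -7 + D*(-10 + 2*D))
79 + U(u)*W(0) = 79 + 0*(-7 - 10*0 + 2*0²) = 79 + 0*(-7 + 0 + 2*0) = 79 + 0*(-7 + 0 + 0) = 79 + 0*(-7) = 79 + 0 = 79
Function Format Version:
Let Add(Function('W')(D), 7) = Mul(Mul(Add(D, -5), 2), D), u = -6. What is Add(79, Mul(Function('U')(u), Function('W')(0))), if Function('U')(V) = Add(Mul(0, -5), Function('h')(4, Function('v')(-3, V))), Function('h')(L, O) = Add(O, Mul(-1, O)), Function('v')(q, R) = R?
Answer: 79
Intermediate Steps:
Function('h')(L, O) = 0
Function('U')(V) = 0 (Function('U')(V) = Add(Mul(0, -5), 0) = Add(0, 0) = 0)
Function('W')(D) = Add(-7, Mul(D, Add(-10, Mul(2, D)))) (Function('W')(D) = Add(-7, Mul(Mul(Add(D, -5), 2), D)) = Add(-7, Mul(Mul(Add(-5, D), 2), D)) = Add(-7, Mul(Add(-10, Mul(2, D)), D)) = Add(-7, Mul(D, Add(-10, Mul(2, D)))))
Add(79, Mul(Function('U')(u), Function('W')(0))) = Add(79, Mul(0, Add(-7, Mul(-10, 0), Mul(2, Pow(0, 2))))) = Add(79, Mul(0, Add(-7, 0, Mul(2, 0)))) = Add(79, Mul(0, Add(-7, 0, 0))) = Add(79, Mul(0, -7)) = Add(79, 0) = 79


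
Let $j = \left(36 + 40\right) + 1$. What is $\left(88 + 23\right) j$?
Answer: $8547$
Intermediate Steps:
$j = 77$ ($j = 76 + 1 = 77$)
$\left(88 + 23\right) j = \left(88 + 23\right) 77 = 111 \cdot 77 = 8547$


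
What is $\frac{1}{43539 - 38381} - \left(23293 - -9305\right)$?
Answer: $- \frac{168140483}{5158} \approx -32598.0$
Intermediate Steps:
$\frac{1}{43539 - 38381} - \left(23293 - -9305\right) = \frac{1}{5158} - \left(23293 + 9305\right) = \frac{1}{5158} - 32598 = - \frac{168140483}{5158}$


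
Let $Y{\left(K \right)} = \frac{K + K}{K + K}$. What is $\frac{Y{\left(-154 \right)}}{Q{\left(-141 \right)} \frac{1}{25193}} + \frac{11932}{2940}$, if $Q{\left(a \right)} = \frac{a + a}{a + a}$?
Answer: $\frac{18519838}{735} \approx 25197.0$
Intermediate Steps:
$Y{\left(K \right)} = 1$ ($Y{\left(K \right)} = \frac{2 K}{2 K} = 2 K \frac{1}{2 K} = 1$)
$Q{\left(a \right)} = 1$ ($Q{\left(a \right)} = \frac{2 a}{2 a} = 2 a \frac{1}{2 a} = 1$)
$\frac{Y{\left(-154 \right)}}{Q{\left(-141 \right)} \frac{1}{25193}} + \frac{11932}{2940} = 1 \frac{1}{1 \cdot \frac{1}{25193}} + \frac{11932}{2940} = 1 \frac{1}{1 \cdot \frac{1}{25193}} + 11932 \cdot \frac{1}{2940} = 1 \frac{1}{\frac{1}{25193}} + \frac{2983}{735} = 1 \cdot 25193 + \frac{2983}{735} = 25193 + \frac{2983}{735} = \frac{18519838}{735}$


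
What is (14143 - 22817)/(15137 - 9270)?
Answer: -8674/5867 ≈ -1.4784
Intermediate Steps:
(14143 - 22817)/(15137 - 9270) = -8674/5867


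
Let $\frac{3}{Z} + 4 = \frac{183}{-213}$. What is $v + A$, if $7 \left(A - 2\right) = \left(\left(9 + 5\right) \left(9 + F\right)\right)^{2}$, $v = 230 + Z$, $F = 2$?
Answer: $\frac{416229}{115} \approx 3619.4$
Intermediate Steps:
$Z = - \frac{71}{115}$ ($Z = \frac{3}{-4 + \frac{183}{-213}} = \frac{3}{-4 + 183 \left(- \frac{1}{213}\right)} = \frac{3}{-4 - \frac{61}{71}} = \frac{3}{- \frac{345}{71}} = 3 \left(- \frac{71}{345}\right) = - \frac{71}{115} \approx -0.61739$)
$v = \frac{26379}{115}$ ($v = 230 - \frac{71}{115} = \frac{26379}{115} \approx 229.38$)
$A = 3390$ ($A = 2 + \frac{\left(\left(9 + 5\right) \left(9 + 2\right)\right)^{2}}{7} = 2 + \frac{\left(14 \cdot 11\right)^{2}}{7} = 2 + \frac{154^{2}}{7} = 2 + \frac{1}{7} \cdot 23716 = 2 + 3388 = 3390$)
$v + A = \frac{26379}{115} + 3390 = \frac{416229}{115}$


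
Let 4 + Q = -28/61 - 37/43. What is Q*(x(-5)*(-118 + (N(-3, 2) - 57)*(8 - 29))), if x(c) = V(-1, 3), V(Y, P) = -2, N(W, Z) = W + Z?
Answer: 30696600/2623 ≈ 11703.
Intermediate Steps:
x(c) = -2
Q = -13953/2623 (Q = -4 + (-28/61 - 37/43) = -4 - 3461/2623 = -13953/2623 ≈ -5.3195)
Q*(x(-5)*(-118 + (N(-3, 2) - 57)*(8 - 29))) = -(-27906)*(-118 + ((-3 + 2) - 57)*(8 - 29))/2623 = -(-27906)*(-118 + (-1 - 57)*(-21))/2623 = -(-27906)*(-118 - 58*(-21))/2623 = -(-27906)*(-118 + 1218)/2623 = -(-27906)*1100/2623 = -13953/2623*(-2200) = 30696600/2623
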